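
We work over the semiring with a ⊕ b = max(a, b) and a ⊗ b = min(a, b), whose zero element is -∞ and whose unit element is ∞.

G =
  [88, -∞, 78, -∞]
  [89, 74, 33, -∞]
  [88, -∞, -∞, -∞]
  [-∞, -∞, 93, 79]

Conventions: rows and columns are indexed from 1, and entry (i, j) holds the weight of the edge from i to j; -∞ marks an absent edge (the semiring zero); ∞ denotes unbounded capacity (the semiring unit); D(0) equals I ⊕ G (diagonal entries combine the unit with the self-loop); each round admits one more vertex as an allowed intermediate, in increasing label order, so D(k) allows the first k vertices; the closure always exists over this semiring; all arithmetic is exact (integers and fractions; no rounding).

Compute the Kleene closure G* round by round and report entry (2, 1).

D(0):
  [∞, -∞, 78, -∞]
  [89, ∞, 33, -∞]
  [88, -∞, ∞, -∞]
  [-∞, -∞, 93, ∞]
D(1):
  [∞, -∞, 78, -∞]
  [89, ∞, 78, -∞]
  [88, -∞, ∞, -∞]
  [-∞, -∞, 93, ∞]
D(2):
  [∞, -∞, 78, -∞]
  [89, ∞, 78, -∞]
  [88, -∞, ∞, -∞]
  [-∞, -∞, 93, ∞]
D(3):
  [∞, -∞, 78, -∞]
  [89, ∞, 78, -∞]
  [88, -∞, ∞, -∞]
  [88, -∞, 93, ∞]
D(4):
  [∞, -∞, 78, -∞]
  [89, ∞, 78, -∞]
  [88, -∞, ∞, -∞]
  [88, -∞, 93, ∞]
Answer: G*[2][1] = 89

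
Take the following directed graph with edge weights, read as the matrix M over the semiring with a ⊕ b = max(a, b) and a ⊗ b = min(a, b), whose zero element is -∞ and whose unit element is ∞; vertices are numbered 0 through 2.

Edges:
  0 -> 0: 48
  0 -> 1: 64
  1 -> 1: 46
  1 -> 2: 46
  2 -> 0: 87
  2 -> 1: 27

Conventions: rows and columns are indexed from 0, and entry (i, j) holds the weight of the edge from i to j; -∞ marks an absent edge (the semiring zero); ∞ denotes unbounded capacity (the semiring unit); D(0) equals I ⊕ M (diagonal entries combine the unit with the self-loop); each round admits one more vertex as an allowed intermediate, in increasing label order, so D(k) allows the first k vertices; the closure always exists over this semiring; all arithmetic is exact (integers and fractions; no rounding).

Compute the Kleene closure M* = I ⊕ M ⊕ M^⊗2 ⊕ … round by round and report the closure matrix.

D(0):
  [∞, 64, -∞]
  [-∞, ∞, 46]
  [87, 27, ∞]
D(1):
  [∞, 64, -∞]
  [-∞, ∞, 46]
  [87, 64, ∞]
D(2):
  [∞, 64, 46]
  [-∞, ∞, 46]
  [87, 64, ∞]
D(3):
  [∞, 64, 46]
  [46, ∞, 46]
  [87, 64, ∞]
Answer: M* = [[∞, 64, 46], [46, ∞, 46], [87, 64, ∞]]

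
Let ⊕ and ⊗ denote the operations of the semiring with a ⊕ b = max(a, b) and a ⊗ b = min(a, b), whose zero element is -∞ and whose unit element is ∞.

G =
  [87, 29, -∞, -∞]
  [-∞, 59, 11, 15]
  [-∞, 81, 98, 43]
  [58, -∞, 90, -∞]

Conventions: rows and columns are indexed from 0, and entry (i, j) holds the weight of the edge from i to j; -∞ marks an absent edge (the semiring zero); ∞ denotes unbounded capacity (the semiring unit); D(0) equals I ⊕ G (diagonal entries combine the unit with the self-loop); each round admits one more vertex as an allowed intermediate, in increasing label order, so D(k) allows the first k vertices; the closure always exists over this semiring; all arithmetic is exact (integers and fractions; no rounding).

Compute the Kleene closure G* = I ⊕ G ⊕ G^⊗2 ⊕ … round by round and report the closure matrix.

D(0):
  [∞, 29, -∞, -∞]
  [-∞, ∞, 11, 15]
  [-∞, 81, ∞, 43]
  [58, -∞, 90, ∞]
D(1):
  [∞, 29, -∞, -∞]
  [-∞, ∞, 11, 15]
  [-∞, 81, ∞, 43]
  [58, 29, 90, ∞]
D(2):
  [∞, 29, 11, 15]
  [-∞, ∞, 11, 15]
  [-∞, 81, ∞, 43]
  [58, 29, 90, ∞]
D(3):
  [∞, 29, 11, 15]
  [-∞, ∞, 11, 15]
  [-∞, 81, ∞, 43]
  [58, 81, 90, ∞]
D(4):
  [∞, 29, 15, 15]
  [15, ∞, 15, 15]
  [43, 81, ∞, 43]
  [58, 81, 90, ∞]
Answer: G* = [[∞, 29, 15, 15], [15, ∞, 15, 15], [43, 81, ∞, 43], [58, 81, 90, ∞]]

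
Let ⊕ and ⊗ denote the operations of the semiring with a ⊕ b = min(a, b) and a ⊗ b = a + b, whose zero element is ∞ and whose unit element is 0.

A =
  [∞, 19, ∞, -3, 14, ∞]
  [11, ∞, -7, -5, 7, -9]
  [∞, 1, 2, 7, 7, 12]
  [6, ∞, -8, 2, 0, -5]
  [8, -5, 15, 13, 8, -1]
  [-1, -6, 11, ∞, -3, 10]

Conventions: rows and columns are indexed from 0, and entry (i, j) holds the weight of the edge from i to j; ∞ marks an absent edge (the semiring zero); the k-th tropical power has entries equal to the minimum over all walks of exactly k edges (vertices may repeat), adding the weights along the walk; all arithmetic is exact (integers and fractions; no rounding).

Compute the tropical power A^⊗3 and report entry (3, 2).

A^⊗2:
  [3, 9, -11, -1, -3, -8]
  [-10, -15, -13, -3, -12, -10]
  [11, 2, -6, -4, 7, -8]
  [-6, -11, -6, -1, -8, -3]
  [-2, -7, -12, -10, -4, -14]
  [5, -8, -13, -11, 1, -15]
A^⊗3:
  [-9, -14, -9, -4, -11, -6]
  [-11, -17, -22, -20, -13, -24]
  [-9, -14, -12, -3, -11, -9]
  [-4, -13, -18, -16, -6, -20]
  [-15, -20, -18, -12, -17, -16]
  [-16, -21, -19, -13, -18, -17]
Key observation: the optimum is the walk 3->5->1->2, with weight (-5) + (-6) + (-7) = -18.
Optimal value attained by: walk 3->5->1->2.
Answer: (A^⊗3)[3][2] = -18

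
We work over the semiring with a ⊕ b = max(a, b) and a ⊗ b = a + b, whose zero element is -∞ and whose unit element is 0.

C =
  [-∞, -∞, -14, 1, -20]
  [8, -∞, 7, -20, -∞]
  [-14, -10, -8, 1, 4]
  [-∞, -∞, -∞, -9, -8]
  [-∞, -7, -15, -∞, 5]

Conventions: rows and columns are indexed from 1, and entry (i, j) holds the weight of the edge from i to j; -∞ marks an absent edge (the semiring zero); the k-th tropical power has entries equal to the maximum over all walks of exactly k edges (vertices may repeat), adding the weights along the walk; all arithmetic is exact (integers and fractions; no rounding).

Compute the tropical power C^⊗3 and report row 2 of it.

C^⊗2:
  [-28, -24, -22, -8, -7]
  [-7, -3, -1, 9, 11]
  [-2, -3, -3, -7, 9]
  [-∞, -15, -23, -18, -3]
  [1, -2, 0, -14, 10]
C^⊗3:
  [-16, -14, -17, -17, -2]
  [5, 4, 4, 0, 16]
  [5, 2, 4, -1, 14]
  [-7, -10, -8, -22, 2]
  [6, 3, 5, 2, 15]
Answer: row 2 of C^⊗3 = [5, 4, 4, 0, 16]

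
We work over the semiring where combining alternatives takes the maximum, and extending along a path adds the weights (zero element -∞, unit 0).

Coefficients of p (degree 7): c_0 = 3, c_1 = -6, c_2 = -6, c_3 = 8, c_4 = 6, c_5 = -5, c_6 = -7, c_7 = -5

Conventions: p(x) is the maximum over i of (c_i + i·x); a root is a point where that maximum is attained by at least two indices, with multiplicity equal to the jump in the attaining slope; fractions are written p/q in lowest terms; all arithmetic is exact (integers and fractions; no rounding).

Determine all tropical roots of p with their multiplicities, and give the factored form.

hull edge (i=0, c=3) to (i=3, c=8): slope 5/3, span 3
hull edge (i=3, c=8) to (i=4, c=6): slope -2, span 1
hull edge (i=4, c=6) to (i=7, c=-5): slope -11/3, span 3
Factored form: p(x) = -5 ⊗ (x ⊕ (-5/3)) ⊗ (x ⊕ (-5/3)) ⊗ (x ⊕ (-5/3)) ⊗ (x ⊕ 2) ⊗ (x ⊕ 11/3) ⊗ (x ⊕ 11/3) ⊗ (x ⊕ 11/3)
Answer: roots = -5/3 (mult 3), 2 (mult 1), 11/3 (mult 3)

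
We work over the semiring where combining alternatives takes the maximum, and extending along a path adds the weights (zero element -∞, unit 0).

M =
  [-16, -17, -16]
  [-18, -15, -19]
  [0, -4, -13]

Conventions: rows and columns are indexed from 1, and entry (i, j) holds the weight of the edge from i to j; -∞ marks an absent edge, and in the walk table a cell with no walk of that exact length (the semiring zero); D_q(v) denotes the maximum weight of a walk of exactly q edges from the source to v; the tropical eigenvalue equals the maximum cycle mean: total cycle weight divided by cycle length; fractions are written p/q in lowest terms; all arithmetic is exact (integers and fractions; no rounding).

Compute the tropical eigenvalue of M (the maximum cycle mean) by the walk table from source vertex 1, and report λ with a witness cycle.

q=0: [0, -∞, -∞]
q=1: [-16, -17, -16]
q=2: [-16, -20, -29]
q=3: [-29, -33, -32]
Optimal cycle mean attained by: cycle 1->3->1, total (-16) + 0, length 2.
Answer: λ = -8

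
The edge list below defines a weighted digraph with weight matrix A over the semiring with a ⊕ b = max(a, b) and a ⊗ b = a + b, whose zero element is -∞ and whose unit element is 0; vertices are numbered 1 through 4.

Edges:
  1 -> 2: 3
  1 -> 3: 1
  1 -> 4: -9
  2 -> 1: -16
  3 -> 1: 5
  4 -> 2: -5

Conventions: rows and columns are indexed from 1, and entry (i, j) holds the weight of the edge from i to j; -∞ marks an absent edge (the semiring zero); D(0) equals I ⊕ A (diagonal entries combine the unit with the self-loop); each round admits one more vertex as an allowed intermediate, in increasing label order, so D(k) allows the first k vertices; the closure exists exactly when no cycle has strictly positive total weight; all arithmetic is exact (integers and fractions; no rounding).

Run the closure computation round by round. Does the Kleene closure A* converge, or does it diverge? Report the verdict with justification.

D(0):
  [0, 3, 1, -9]
  [-16, 0, -∞, -∞]
  [5, -∞, 0, -∞]
  [-∞, -5, -∞, 0]
Detection: at round 1, diagonal entry (3, 3) turns strictly positive.
Key observation: the cycle 3->1->3 has total weight 5 + 1, which is strictly positive.
Answer: DIVERGES — positive cycle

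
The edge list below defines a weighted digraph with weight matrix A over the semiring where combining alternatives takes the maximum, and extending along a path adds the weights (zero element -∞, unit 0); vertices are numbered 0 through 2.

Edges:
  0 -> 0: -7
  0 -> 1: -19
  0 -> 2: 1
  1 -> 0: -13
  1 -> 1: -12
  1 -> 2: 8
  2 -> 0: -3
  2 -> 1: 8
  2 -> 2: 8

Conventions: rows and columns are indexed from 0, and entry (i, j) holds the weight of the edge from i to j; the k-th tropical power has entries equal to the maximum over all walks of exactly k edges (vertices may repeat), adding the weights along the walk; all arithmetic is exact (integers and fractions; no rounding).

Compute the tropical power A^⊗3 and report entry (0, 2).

A^⊗2:
  [-2, 9, 9]
  [5, 16, 16]
  [5, 16, 16]
A^⊗3:
  [6, 17, 17]
  [13, 24, 24]
  [13, 24, 24]
Key observation: the optimum is the walk 0->2->1->2, with weight 1 + 8 + 8 = 17.
Optimal value attained by: walk 0->2->1->2.
Answer: (A^⊗3)[0][2] = 17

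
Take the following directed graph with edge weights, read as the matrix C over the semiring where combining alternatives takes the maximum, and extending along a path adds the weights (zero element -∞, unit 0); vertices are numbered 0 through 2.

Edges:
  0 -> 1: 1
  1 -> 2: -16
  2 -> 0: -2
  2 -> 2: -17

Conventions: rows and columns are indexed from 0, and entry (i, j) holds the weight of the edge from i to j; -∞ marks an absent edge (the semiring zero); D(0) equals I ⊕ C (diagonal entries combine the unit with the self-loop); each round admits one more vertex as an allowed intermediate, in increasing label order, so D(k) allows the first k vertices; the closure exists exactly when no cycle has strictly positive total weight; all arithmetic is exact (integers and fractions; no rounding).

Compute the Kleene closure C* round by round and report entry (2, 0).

D(0):
  [0, 1, -∞]
  [-∞, 0, -16]
  [-2, -∞, 0]
D(1):
  [0, 1, -∞]
  [-∞, 0, -16]
  [-2, -1, 0]
D(2):
  [0, 1, -15]
  [-∞, 0, -16]
  [-2, -1, 0]
D(3):
  [0, 1, -15]
  [-18, 0, -16]
  [-2, -1, 0]
Answer: C*[2][0] = -2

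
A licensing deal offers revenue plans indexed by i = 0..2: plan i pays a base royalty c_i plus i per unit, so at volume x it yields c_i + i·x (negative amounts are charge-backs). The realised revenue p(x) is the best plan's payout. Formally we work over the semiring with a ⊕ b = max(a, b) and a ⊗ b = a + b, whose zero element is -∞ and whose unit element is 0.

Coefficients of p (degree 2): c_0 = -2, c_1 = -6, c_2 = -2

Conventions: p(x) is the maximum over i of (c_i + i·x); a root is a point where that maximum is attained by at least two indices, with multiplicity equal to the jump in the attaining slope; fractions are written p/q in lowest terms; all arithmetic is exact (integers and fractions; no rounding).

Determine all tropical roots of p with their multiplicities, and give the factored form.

hull edge (i=0, c=-2) to (i=2, c=-2): slope 0, span 2
Factored form: p(x) = -2 ⊗ (x ⊕ 0) ⊗ (x ⊕ 0)
Answer: roots = 0 (mult 2)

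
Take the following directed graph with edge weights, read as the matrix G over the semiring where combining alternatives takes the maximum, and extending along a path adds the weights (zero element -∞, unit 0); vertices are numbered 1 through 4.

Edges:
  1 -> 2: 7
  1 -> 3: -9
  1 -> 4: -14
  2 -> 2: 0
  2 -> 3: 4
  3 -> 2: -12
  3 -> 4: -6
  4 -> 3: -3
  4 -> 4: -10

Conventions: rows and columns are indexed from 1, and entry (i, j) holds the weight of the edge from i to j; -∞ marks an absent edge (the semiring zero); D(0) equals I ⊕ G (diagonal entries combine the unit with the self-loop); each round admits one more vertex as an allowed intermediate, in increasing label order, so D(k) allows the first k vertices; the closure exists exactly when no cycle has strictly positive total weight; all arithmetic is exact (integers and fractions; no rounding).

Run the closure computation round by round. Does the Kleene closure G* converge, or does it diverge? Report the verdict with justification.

D(0):
  [0, 7, -9, -14]
  [-∞, 0, 4, -∞]
  [-∞, -12, 0, -6]
  [-∞, -∞, -3, 0]
D(1):
  [0, 7, -9, -14]
  [-∞, 0, 4, -∞]
  [-∞, -12, 0, -6]
  [-∞, -∞, -3, 0]
D(2):
  [0, 7, 11, -14]
  [-∞, 0, 4, -∞]
  [-∞, -12, 0, -6]
  [-∞, -∞, -3, 0]
D(3):
  [0, 7, 11, 5]
  [-∞, 0, 4, -2]
  [-∞, -12, 0, -6]
  [-∞, -15, -3, 0]
D(4):
  [0, 7, 11, 5]
  [-∞, 0, 4, -2]
  [-∞, -12, 0, -6]
  [-∞, -15, -3, 0]
Key observation: every diagonal entry stays at the unit through all rounds, so no improving cycle exists.
Answer: CONVERGES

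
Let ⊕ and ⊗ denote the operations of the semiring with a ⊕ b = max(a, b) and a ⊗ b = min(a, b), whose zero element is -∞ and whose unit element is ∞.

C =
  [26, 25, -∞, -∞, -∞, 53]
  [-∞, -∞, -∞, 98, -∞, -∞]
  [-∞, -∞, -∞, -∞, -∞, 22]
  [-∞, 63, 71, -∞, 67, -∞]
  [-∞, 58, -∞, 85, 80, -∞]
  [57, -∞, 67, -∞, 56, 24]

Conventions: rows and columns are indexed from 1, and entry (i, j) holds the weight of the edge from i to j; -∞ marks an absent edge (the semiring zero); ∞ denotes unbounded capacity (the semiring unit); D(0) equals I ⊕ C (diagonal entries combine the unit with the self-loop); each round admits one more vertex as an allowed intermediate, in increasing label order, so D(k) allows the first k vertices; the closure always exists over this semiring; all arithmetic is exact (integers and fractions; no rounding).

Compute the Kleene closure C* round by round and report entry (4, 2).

D(0):
  [∞, 25, -∞, -∞, -∞, 53]
  [-∞, ∞, -∞, 98, -∞, -∞]
  [-∞, -∞, ∞, -∞, -∞, 22]
  [-∞, 63, 71, ∞, 67, -∞]
  [-∞, 58, -∞, 85, ∞, -∞]
  [57, -∞, 67, -∞, 56, ∞]
D(1):
  [∞, 25, -∞, -∞, -∞, 53]
  [-∞, ∞, -∞, 98, -∞, -∞]
  [-∞, -∞, ∞, -∞, -∞, 22]
  [-∞, 63, 71, ∞, 67, -∞]
  [-∞, 58, -∞, 85, ∞, -∞]
  [57, 25, 67, -∞, 56, ∞]
D(2):
  [∞, 25, -∞, 25, -∞, 53]
  [-∞, ∞, -∞, 98, -∞, -∞]
  [-∞, -∞, ∞, -∞, -∞, 22]
  [-∞, 63, 71, ∞, 67, -∞]
  [-∞, 58, -∞, 85, ∞, -∞]
  [57, 25, 67, 25, 56, ∞]
D(3):
  [∞, 25, -∞, 25, -∞, 53]
  [-∞, ∞, -∞, 98, -∞, -∞]
  [-∞, -∞, ∞, -∞, -∞, 22]
  [-∞, 63, 71, ∞, 67, 22]
  [-∞, 58, -∞, 85, ∞, -∞]
  [57, 25, 67, 25, 56, ∞]
D(4):
  [∞, 25, 25, 25, 25, 53]
  [-∞, ∞, 71, 98, 67, 22]
  [-∞, -∞, ∞, -∞, -∞, 22]
  [-∞, 63, 71, ∞, 67, 22]
  [-∞, 63, 71, 85, ∞, 22]
  [57, 25, 67, 25, 56, ∞]
D(5):
  [∞, 25, 25, 25, 25, 53]
  [-∞, ∞, 71, 98, 67, 22]
  [-∞, -∞, ∞, -∞, -∞, 22]
  [-∞, 63, 71, ∞, 67, 22]
  [-∞, 63, 71, 85, ∞, 22]
  [57, 56, 67, 56, 56, ∞]
D(6):
  [∞, 53, 53, 53, 53, 53]
  [22, ∞, 71, 98, 67, 22]
  [22, 22, ∞, 22, 22, 22]
  [22, 63, 71, ∞, 67, 22]
  [22, 63, 71, 85, ∞, 22]
  [57, 56, 67, 56, 56, ∞]
Answer: C*[4][2] = 63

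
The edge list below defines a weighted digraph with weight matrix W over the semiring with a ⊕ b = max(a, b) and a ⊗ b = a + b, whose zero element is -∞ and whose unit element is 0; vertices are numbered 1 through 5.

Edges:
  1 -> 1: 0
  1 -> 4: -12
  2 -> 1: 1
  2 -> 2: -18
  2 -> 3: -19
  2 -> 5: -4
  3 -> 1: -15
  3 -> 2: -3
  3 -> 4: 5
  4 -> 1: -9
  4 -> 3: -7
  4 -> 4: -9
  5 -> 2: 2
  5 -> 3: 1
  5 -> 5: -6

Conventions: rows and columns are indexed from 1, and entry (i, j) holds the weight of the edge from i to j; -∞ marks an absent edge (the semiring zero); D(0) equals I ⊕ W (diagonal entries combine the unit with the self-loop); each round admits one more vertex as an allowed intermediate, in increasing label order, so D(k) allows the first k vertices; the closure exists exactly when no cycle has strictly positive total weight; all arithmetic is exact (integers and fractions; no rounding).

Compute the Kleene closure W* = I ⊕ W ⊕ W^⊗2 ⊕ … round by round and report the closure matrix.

D(0):
  [0, -∞, -∞, -12, -∞]
  [1, 0, -19, -∞, -4]
  [-15, -3, 0, 5, -∞]
  [-9, -∞, -7, 0, -∞]
  [-∞, 2, 1, -∞, 0]
D(1):
  [0, -∞, -∞, -12, -∞]
  [1, 0, -19, -11, -4]
  [-15, -3, 0, 5, -∞]
  [-9, -∞, -7, 0, -∞]
  [-∞, 2, 1, -∞, 0]
D(2):
  [0, -∞, -∞, -12, -∞]
  [1, 0, -19, -11, -4]
  [-2, -3, 0, 5, -7]
  [-9, -∞, -7, 0, -∞]
  [3, 2, 1, -9, 0]
D(3):
  [0, -∞, -∞, -12, -∞]
  [1, 0, -19, -11, -4]
  [-2, -3, 0, 5, -7]
  [-9, -10, -7, 0, -14]
  [3, 2, 1, 6, 0]
D(4):
  [0, -22, -19, -12, -26]
  [1, 0, -18, -11, -4]
  [-2, -3, 0, 5, -7]
  [-9, -10, -7, 0, -14]
  [3, 2, 1, 6, 0]
D(5):
  [0, -22, -19, -12, -26]
  [1, 0, -3, 2, -4]
  [-2, -3, 0, 5, -7]
  [-9, -10, -7, 0, -14]
  [3, 2, 1, 6, 0]
Answer: W* = [[0, -22, -19, -12, -26], [1, 0, -3, 2, -4], [-2, -3, 0, 5, -7], [-9, -10, -7, 0, -14], [3, 2, 1, 6, 0]]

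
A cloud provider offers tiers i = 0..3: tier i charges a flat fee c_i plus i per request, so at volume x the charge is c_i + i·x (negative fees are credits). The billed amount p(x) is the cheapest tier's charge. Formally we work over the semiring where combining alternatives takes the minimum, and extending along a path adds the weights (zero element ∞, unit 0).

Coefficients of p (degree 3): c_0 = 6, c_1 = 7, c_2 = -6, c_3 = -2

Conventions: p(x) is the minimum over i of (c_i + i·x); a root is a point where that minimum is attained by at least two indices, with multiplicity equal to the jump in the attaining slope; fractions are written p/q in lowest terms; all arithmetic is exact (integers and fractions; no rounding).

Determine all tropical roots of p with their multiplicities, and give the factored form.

hull edge (i=0, c=6) to (i=2, c=-6): slope -6, span 2
hull edge (i=2, c=-6) to (i=3, c=-2): slope 4, span 1
Factored form: p(x) = -2 ⊗ (x ⊕ (-4)) ⊗ (x ⊕ 6) ⊗ (x ⊕ 6)
Answer: roots = -4 (mult 1), 6 (mult 2)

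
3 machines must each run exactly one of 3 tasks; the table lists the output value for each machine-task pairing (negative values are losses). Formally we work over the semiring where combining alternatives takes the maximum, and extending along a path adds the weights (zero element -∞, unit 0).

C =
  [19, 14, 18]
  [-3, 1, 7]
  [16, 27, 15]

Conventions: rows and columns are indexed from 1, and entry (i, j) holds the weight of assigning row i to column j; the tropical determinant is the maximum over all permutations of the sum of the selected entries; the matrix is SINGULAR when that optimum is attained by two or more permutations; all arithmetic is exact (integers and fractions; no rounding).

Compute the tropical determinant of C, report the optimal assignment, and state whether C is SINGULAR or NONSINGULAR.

σ = (1, 2, 3): 19 + 1 + 15 = 35
σ = (1, 3, 2): 19 + 7 + 27 = 53
σ = (2, 1, 3): 14 + (-3) + 15 = 26
σ = (2, 3, 1): 14 + 7 + 16 = 37
σ = (3, 1, 2): 18 + (-3) + 27 = 42
σ = (3, 2, 1): 18 + 1 + 16 = 35
Optimal value attained by: σ = (1, 3, 2).
Answer: det⊕(C) = 53; verdict: NONSINGULAR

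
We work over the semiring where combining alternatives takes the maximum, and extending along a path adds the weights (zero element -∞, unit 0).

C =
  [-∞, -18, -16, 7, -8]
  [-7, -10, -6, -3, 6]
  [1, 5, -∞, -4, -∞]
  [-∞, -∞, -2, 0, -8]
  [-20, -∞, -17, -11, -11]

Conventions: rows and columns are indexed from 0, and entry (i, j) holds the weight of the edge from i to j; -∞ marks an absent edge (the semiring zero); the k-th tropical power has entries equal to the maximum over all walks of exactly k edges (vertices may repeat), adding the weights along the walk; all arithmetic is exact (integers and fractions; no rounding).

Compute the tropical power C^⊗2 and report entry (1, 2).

C^⊗2:
  [-15, -11, 5, 7, -1]
  [-5, -1, -5, 0, -4]
  [-2, -5, -1, 8, 11]
  [-1, 3, -2, 0, -8]
  [-16, -12, -13, -11, -19]
Key observation: the optimum is the walk 1->3->2, with weight (-3) + (-2) = -5.
Optimal value attained by: walk 1->3->2.
Answer: (C^⊗2)[1][2] = -5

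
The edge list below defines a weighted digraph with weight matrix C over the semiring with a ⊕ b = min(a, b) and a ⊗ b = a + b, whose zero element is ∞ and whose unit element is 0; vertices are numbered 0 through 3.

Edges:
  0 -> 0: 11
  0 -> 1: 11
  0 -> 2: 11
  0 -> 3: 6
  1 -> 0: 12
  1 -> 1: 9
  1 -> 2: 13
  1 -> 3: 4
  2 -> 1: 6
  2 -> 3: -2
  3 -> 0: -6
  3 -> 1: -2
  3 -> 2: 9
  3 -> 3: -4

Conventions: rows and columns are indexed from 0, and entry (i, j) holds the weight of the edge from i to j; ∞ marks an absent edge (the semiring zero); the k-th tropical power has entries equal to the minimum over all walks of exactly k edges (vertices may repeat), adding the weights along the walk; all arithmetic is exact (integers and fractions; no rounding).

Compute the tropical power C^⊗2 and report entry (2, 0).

C^⊗2:
  [0, 4, 15, 2]
  [-2, 2, 13, 0]
  [-8, -4, 7, -6]
  [-10, -6, 5, -8]
Key observation: the optimum is the walk 2->3->0, with weight (-2) + (-6) = -8.
Optimal value attained by: walk 2->3->0.
Answer: (C^⊗2)[2][0] = -8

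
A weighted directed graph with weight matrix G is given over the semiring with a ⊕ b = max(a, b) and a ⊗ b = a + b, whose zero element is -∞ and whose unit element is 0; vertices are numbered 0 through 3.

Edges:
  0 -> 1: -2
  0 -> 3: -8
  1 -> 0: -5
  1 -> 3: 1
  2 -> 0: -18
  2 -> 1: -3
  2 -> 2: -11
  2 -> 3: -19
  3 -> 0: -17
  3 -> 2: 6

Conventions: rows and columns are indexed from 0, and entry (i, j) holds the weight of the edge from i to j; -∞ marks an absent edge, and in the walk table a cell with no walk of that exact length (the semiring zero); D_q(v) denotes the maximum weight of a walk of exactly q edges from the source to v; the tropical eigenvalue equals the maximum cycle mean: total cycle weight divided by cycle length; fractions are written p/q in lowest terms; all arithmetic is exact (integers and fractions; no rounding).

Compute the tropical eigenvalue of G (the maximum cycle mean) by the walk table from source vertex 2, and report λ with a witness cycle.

q=0: [-∞, -∞, 0, -∞]
q=1: [-18, -3, -11, -19]
q=2: [-8, -14, -13, -2]
q=3: [-19, -10, 4, -13]
q=4: [-14, 1, -7, -9]
Optimal cycle mean attained by: cycle 1->3->2->1, total 1 + 6 + (-3), length 3.
Answer: λ = 4/3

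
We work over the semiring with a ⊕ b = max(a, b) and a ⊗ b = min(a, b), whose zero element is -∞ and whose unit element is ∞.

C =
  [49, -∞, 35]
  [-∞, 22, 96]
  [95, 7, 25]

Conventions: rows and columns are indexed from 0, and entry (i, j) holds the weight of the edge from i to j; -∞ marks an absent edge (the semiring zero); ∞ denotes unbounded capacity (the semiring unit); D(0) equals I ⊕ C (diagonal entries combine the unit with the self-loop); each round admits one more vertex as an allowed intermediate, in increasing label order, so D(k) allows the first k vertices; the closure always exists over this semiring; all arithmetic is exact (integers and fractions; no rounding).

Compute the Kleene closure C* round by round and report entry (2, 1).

D(0):
  [∞, -∞, 35]
  [-∞, ∞, 96]
  [95, 7, ∞]
D(1):
  [∞, -∞, 35]
  [-∞, ∞, 96]
  [95, 7, ∞]
D(2):
  [∞, -∞, 35]
  [-∞, ∞, 96]
  [95, 7, ∞]
D(3):
  [∞, 7, 35]
  [95, ∞, 96]
  [95, 7, ∞]
Answer: C*[2][1] = 7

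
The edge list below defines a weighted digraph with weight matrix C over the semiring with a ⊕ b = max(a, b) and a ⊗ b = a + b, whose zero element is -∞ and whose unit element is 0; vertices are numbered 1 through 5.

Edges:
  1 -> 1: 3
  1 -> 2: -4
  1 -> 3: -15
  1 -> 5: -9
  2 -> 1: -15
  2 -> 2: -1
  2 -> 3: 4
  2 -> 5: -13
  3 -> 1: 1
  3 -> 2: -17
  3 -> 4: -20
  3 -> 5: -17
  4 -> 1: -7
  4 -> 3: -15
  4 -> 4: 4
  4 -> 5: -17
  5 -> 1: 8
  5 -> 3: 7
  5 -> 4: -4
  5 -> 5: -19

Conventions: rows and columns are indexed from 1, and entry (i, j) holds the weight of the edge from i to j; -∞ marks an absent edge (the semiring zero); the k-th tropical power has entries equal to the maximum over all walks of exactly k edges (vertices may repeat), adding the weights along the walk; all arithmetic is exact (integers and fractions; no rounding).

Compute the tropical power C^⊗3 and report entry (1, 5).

C^⊗2:
  [6, -1, 0, -13, -6]
  [5, -2, 3, -16, -13]
  [4, -3, -10, -16, -8]
  [-3, -11, -10, 8, -13]
  [11, 4, -7, 0, -1]
C^⊗3:
  [9, 2, 3, -9, -3]
  [8, 1, 2, -12, -4]
  [7, 0, 1, -12, -5]
  [1, -7, -6, 12, -9]
  [14, 7, 8, 4, 2]
Key observation: the optimum is the walk 1->1->1->5, with weight 3 + 3 + (-9) = -3.
Optimal value attained by: walk 1->1->1->5.
Answer: (C^⊗3)[1][5] = -3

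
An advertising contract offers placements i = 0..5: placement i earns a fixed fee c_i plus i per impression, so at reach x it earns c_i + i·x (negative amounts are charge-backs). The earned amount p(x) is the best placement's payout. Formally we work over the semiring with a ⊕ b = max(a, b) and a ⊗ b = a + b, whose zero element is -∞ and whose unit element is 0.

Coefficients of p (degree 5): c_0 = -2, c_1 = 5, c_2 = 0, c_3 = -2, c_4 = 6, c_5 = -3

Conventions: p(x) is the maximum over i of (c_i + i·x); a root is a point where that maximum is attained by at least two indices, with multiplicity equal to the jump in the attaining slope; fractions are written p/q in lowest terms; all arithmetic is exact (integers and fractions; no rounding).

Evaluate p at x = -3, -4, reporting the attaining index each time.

p(-3) = max(-2+0·(-3)=-2, 5+1·(-3)=2, 0+2·(-3)=-6, -2+3·(-3)=-11, 6+4·(-3)=-6, -3+5·(-3)=-18) = 2 (attained by i=1)
p(-4) = max(-2+0·(-4)=-2, 5+1·(-4)=1, 0+2·(-4)=-8, -2+3·(-4)=-14, 6+4·(-4)=-10, -3+5·(-4)=-23) = 1 (attained by i=1)
Answer: p(-3) = 2; p(-4) = 1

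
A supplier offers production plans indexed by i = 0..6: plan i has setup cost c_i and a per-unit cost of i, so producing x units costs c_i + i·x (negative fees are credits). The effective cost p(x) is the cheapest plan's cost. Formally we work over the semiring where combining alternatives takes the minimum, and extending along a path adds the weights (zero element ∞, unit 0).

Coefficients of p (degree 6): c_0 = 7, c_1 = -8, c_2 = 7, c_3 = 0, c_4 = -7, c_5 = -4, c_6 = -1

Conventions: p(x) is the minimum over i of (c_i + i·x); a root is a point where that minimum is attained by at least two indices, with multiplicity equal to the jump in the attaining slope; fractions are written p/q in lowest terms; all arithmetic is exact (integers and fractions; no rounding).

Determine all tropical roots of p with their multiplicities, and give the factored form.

hull edge (i=0, c=7) to (i=1, c=-8): slope -15, span 1
hull edge (i=1, c=-8) to (i=4, c=-7): slope 1/3, span 3
hull edge (i=4, c=-7) to (i=6, c=-1): slope 3, span 2
Factored form: p(x) = -1 ⊗ (x ⊕ (-3)) ⊗ (x ⊕ (-3)) ⊗ (x ⊕ (-1/3)) ⊗ (x ⊕ (-1/3)) ⊗ (x ⊕ (-1/3)) ⊗ (x ⊕ 15)
Answer: roots = -3 (mult 2), -1/3 (mult 3), 15 (mult 1)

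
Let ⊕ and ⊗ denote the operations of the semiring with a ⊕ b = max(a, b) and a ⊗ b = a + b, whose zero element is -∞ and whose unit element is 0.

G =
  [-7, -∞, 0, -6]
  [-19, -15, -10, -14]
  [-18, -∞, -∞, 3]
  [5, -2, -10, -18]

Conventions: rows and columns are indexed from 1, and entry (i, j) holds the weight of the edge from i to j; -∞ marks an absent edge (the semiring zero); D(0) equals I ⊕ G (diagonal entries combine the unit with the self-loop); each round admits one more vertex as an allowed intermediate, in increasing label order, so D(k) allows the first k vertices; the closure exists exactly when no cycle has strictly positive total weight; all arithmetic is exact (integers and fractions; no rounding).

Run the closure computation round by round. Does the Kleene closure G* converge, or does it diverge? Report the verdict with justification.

D(0):
  [0, -∞, 0, -6]
  [-19, 0, -10, -14]
  [-18, -∞, 0, 3]
  [5, -2, -10, 0]
D(1):
  [0, -∞, 0, -6]
  [-19, 0, -10, -14]
  [-18, -∞, 0, 3]
  [5, -2, 5, 0]
D(2):
  [0, -∞, 0, -6]
  [-19, 0, -10, -14]
  [-18, -∞, 0, 3]
  [5, -2, 5, 0]
Detection: at round 3, diagonal entry (4, 4) turns strictly positive.
Key observation: the cycle 4->1->3->4 has total weight 5 + 0 + 3, which is strictly positive.
Answer: DIVERGES — positive cycle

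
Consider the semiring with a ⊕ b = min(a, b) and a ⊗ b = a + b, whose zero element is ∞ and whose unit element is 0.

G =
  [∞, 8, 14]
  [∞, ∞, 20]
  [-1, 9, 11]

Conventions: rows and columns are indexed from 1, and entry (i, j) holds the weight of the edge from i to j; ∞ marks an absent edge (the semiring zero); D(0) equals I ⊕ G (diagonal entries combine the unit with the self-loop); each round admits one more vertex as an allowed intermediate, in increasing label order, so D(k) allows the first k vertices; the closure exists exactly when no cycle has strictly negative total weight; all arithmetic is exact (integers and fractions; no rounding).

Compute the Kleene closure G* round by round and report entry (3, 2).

D(0):
  [0, 8, 14]
  [∞, 0, 20]
  [-1, 9, 0]
D(1):
  [0, 8, 14]
  [∞, 0, 20]
  [-1, 7, 0]
D(2):
  [0, 8, 14]
  [∞, 0, 20]
  [-1, 7, 0]
D(3):
  [0, 8, 14]
  [19, 0, 20]
  [-1, 7, 0]
Answer: G*[3][2] = 7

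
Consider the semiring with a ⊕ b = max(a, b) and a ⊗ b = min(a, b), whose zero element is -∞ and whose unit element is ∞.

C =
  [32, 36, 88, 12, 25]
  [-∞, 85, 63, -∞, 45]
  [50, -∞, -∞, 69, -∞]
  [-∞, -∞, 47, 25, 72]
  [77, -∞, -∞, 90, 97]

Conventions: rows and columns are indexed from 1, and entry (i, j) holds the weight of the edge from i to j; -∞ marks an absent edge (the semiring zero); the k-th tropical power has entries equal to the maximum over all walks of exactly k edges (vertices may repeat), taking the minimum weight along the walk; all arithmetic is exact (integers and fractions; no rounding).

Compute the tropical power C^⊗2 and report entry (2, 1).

C^⊗2:
  [50, 36, 36, 69, 36]
  [50, 85, 63, 63, 45]
  [32, 36, 50, 25, 69]
  [72, -∞, 25, 72, 72]
  [77, 36, 77, 90, 97]
Key observation: the optimum is the walk 2->3->1, with weight 63 min 50 = 50.
Optimal value attained by: walk 2->3->1.
Answer: (C^⊗2)[2][1] = 50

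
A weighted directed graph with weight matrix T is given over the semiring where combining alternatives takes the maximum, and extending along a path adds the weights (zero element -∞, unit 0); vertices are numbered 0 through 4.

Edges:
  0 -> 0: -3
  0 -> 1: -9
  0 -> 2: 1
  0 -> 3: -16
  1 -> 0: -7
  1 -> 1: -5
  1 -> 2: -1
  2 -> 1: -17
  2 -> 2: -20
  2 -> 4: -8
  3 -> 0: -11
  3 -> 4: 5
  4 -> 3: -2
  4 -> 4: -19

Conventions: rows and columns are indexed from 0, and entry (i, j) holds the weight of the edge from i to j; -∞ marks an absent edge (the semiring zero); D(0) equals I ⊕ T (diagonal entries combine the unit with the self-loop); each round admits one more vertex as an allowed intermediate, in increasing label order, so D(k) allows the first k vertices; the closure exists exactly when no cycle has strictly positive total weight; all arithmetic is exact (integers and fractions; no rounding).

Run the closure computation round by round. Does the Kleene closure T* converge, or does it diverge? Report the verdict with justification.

D(0):
  [0, -9, 1, -16, -∞]
  [-7, 0, -1, -∞, -∞]
  [-∞, -17, 0, -∞, -8]
  [-11, -∞, -∞, 0, 5]
  [-∞, -∞, -∞, -2, 0]
D(1):
  [0, -9, 1, -16, -∞]
  [-7, 0, -1, -23, -∞]
  [-∞, -17, 0, -∞, -8]
  [-11, -20, -10, 0, 5]
  [-∞, -∞, -∞, -2, 0]
D(2):
  [0, -9, 1, -16, -∞]
  [-7, 0, -1, -23, -∞]
  [-24, -17, 0, -40, -8]
  [-11, -20, -10, 0, 5]
  [-∞, -∞, -∞, -2, 0]
D(3):
  [0, -9, 1, -16, -7]
  [-7, 0, -1, -23, -9]
  [-24, -17, 0, -40, -8]
  [-11, -20, -10, 0, 5]
  [-∞, -∞, -∞, -2, 0]
Detection: at round 4, diagonal entry (4, 4) turns strictly positive.
Key observation: the cycle 4->3->4 has total weight (-2) + 5, which is strictly positive.
Answer: DIVERGES — positive cycle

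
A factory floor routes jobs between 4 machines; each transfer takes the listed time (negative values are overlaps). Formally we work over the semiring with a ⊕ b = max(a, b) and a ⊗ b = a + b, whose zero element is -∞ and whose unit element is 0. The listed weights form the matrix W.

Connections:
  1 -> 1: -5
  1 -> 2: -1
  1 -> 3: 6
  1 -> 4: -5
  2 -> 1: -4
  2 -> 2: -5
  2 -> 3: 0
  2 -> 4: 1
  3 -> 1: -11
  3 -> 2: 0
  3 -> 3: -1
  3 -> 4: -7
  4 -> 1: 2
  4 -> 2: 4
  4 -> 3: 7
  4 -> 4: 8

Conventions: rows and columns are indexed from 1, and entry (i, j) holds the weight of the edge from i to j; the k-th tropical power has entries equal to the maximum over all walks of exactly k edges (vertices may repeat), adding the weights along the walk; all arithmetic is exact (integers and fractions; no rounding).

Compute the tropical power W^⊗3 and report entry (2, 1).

W^⊗2:
  [-3, 6, 5, 3]
  [3, 5, 8, 9]
  [-4, -1, 0, 1]
  [10, 12, 15, 16]
W^⊗3:
  [5, 7, 10, 11]
  [11, 13, 16, 17]
  [3, 5, 8, 9]
  [18, 20, 23, 24]
Key observation: the optimum is the walk 2->4->4->1, with weight 1 + 8 + 2 = 11.
Optimal value attained by: walk 2->4->4->1.
Answer: (W^⊗3)[2][1] = 11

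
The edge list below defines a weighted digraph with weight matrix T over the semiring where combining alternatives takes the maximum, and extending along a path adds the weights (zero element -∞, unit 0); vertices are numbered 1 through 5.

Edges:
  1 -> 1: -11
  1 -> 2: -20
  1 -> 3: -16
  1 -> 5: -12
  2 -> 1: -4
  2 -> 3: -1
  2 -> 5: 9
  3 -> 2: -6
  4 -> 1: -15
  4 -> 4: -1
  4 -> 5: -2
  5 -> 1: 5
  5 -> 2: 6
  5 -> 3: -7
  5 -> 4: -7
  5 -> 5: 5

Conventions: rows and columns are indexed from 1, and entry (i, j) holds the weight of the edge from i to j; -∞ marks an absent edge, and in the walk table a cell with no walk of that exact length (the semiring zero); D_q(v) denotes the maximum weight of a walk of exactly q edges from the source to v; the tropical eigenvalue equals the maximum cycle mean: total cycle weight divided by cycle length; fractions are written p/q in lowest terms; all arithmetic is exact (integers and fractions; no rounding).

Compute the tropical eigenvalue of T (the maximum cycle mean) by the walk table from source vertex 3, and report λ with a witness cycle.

q=0: [-∞, -∞, 0, -∞, -∞]
q=1: [-∞, -6, -∞, -∞, -∞]
q=2: [-10, -∞, -7, -∞, 3]
q=3: [8, 9, -4, -4, 8]
q=4: [13, 14, 8, 1, 18]
q=5: [23, 24, 13, 11, 23]
Optimal cycle mean attained by: cycle 2->5->2, total 9 + 6, length 2.
Answer: λ = 15/2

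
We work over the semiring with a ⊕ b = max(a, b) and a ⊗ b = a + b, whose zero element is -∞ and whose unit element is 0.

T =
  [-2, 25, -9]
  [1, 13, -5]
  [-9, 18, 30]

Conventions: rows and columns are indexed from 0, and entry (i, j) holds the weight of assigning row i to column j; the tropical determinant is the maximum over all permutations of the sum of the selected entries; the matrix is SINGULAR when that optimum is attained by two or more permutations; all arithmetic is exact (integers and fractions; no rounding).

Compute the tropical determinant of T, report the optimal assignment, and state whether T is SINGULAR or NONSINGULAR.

σ = (0, 1, 2): (-2) + 13 + 30 = 41
σ = (0, 2, 1): (-2) + (-5) + 18 = 11
σ = (1, 0, 2): 25 + 1 + 30 = 56
σ = (1, 2, 0): 25 + (-5) + (-9) = 11
σ = (2, 0, 1): (-9) + 1 + 18 = 10
σ = (2, 1, 0): (-9) + 13 + (-9) = -5
Optimal value attained by: σ = (1, 0, 2).
Answer: det⊕(T) = 56; verdict: NONSINGULAR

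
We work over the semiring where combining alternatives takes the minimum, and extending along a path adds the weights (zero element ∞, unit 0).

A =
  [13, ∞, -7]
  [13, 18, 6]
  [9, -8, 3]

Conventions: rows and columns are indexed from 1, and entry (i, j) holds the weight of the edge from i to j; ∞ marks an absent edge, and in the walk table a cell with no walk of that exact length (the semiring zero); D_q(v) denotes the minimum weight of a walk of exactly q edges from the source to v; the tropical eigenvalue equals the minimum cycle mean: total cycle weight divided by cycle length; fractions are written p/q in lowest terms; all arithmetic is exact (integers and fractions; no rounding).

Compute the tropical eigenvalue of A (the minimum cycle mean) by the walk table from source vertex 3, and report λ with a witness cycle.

q=0: [∞, ∞, 0]
q=1: [9, -8, 3]
q=2: [5, -5, -2]
q=3: [7, -10, -2]
Optimal cycle mean attained by: cycle 2->3->2, total 6 + (-8), length 2.
Answer: λ = -1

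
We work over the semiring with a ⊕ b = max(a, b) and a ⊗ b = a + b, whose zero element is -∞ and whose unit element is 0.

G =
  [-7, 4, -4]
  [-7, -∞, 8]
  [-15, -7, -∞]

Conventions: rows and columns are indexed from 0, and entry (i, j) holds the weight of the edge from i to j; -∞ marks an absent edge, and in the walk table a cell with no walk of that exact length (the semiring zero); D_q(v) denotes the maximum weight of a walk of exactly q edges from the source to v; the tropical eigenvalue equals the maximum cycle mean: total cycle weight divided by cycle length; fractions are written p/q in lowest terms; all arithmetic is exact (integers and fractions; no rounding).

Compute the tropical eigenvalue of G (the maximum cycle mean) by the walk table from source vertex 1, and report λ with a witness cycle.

q=0: [-∞, 0, -∞]
q=1: [-7, -∞, 8]
q=2: [-7, 1, -11]
q=3: [-6, -3, 9]
Optimal cycle mean attained by: cycle 1->2->1, total 8 + (-7), length 2.
Answer: λ = 1/2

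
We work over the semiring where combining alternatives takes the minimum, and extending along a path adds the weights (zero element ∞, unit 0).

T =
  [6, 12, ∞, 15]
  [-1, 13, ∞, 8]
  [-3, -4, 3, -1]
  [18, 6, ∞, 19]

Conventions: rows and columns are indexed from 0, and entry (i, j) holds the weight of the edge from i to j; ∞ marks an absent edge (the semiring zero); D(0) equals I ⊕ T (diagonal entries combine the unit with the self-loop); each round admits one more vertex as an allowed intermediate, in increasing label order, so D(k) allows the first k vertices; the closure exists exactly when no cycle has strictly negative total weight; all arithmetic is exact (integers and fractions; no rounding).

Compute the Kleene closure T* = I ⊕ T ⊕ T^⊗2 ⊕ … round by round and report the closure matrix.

D(0):
  [0, 12, ∞, 15]
  [-1, 0, ∞, 8]
  [-3, -4, 0, -1]
  [18, 6, ∞, 0]
D(1):
  [0, 12, ∞, 15]
  [-1, 0, ∞, 8]
  [-3, -4, 0, -1]
  [18, 6, ∞, 0]
D(2):
  [0, 12, ∞, 15]
  [-1, 0, ∞, 8]
  [-5, -4, 0, -1]
  [5, 6, ∞, 0]
D(3):
  [0, 12, ∞, 15]
  [-1, 0, ∞, 8]
  [-5, -4, 0, -1]
  [5, 6, ∞, 0]
D(4):
  [0, 12, ∞, 15]
  [-1, 0, ∞, 8]
  [-5, -4, 0, -1]
  [5, 6, ∞, 0]
Answer: T* = [[0, 12, ∞, 15], [-1, 0, ∞, 8], [-5, -4, 0, -1], [5, 6, ∞, 0]]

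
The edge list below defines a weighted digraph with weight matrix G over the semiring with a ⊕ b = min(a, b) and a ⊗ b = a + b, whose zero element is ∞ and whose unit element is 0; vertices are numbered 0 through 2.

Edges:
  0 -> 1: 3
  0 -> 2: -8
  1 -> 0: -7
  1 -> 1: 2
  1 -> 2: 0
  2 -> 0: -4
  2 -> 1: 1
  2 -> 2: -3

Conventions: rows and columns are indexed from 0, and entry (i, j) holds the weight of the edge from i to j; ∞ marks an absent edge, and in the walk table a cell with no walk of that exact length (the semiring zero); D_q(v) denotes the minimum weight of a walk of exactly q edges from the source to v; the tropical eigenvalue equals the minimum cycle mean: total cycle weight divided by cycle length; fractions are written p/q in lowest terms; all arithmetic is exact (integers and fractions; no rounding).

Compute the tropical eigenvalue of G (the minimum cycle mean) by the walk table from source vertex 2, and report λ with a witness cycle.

q=0: [∞, ∞, 0]
q=1: [-4, 1, -3]
q=2: [-7, -2, -12]
q=3: [-16, -11, -15]
Optimal cycle mean attained by: cycle 0->2->0, total (-8) + (-4), length 2.
Answer: λ = -6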